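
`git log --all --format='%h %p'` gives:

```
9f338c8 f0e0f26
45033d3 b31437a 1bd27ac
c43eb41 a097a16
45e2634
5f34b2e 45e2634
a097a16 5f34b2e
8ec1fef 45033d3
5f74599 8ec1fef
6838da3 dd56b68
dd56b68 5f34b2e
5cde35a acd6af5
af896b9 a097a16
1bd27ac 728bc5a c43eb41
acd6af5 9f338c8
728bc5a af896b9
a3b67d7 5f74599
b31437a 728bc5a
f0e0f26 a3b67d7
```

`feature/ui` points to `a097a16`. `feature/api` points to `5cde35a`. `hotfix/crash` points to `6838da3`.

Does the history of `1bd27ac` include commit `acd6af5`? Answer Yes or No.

No

Ancestors of 1bd27ac: {1bd27ac, 45e2634, 5f34b2e, 728bc5a, a097a16, af896b9, c43eb41}.
acd6af5 is not in that set, so it is not an ancestor of 1bd27ac.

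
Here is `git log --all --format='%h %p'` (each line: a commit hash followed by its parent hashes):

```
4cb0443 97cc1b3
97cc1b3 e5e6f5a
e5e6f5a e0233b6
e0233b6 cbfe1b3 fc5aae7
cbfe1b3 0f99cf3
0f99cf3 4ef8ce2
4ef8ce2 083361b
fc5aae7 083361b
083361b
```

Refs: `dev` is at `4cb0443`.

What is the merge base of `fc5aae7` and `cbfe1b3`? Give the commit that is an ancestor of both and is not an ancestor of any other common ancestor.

Ancestors of fc5aae7: {083361b, fc5aae7}.
Ancestors of cbfe1b3: {083361b, 0f99cf3, 4ef8ce2, cbfe1b3}.
Common ancestors: {083361b}.
The only common ancestor is 083361b, so it is the merge base.

083361b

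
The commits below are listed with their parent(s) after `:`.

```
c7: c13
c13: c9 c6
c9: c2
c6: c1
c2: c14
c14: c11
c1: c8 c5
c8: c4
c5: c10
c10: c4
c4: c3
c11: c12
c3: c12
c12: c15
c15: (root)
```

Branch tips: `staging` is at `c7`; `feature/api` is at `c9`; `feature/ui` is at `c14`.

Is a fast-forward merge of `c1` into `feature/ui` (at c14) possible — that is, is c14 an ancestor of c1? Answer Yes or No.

No

A fast-forward from c14 to c1 is possible iff c14 is an ancestor of c1.
Ancestors of c1: {c1, c10, c12, c15, c3, c4, c5, c8}.
c14 is not among them, so fast-forward is not possible.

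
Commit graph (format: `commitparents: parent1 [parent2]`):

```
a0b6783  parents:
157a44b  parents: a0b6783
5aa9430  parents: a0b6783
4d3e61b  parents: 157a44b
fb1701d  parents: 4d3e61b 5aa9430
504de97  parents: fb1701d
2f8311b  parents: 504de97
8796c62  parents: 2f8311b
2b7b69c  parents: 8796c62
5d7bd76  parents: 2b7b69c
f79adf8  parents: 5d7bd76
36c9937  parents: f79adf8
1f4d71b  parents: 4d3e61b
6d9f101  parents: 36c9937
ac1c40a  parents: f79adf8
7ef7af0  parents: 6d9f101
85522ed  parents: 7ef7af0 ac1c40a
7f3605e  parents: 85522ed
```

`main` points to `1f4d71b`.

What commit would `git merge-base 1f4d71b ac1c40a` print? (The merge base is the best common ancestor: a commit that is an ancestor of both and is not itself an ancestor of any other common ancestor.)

4d3e61b

Ancestors of 1f4d71b: {157a44b, 1f4d71b, 4d3e61b, a0b6783}.
Ancestors of ac1c40a: {157a44b, 2b7b69c, 2f8311b, 4d3e61b, 504de97, 5aa9430, 5d7bd76, 8796c62, a0b6783, ac1c40a, f79adf8, fb1701d}.
Common ancestors: {157a44b, 4d3e61b, a0b6783}.
Among these, 4d3e61b is not an ancestor of any other common ancestor — it is the merge base.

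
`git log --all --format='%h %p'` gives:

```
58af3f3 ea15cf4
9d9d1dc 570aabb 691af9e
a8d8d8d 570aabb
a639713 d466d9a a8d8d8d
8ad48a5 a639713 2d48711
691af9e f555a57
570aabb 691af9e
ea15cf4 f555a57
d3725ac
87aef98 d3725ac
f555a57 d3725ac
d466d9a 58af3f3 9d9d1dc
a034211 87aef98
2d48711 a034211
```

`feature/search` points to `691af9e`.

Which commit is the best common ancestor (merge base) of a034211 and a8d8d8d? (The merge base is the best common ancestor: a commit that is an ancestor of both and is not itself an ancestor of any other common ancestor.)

d3725ac

Ancestors of a034211: {87aef98, a034211, d3725ac}.
Ancestors of a8d8d8d: {570aabb, 691af9e, a8d8d8d, d3725ac, f555a57}.
Common ancestors: {d3725ac}.
The only common ancestor is d3725ac, so it is the merge base.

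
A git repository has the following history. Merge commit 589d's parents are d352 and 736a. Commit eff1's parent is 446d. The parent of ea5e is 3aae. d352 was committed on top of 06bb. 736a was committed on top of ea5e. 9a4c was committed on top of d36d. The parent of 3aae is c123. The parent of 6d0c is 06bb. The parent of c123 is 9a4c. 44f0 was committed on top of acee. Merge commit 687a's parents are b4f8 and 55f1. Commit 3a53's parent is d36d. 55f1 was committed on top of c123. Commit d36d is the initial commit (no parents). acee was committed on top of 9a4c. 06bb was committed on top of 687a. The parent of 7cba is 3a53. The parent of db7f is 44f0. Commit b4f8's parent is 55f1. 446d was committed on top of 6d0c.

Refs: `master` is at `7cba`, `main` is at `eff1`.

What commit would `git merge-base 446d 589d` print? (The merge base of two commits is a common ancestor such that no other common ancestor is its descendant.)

Ancestors of 446d: {06bb, 446d, 55f1, 687a, 6d0c, 9a4c, b4f8, c123, d36d}.
Ancestors of 589d: {06bb, 3aae, 55f1, 589d, 687a, 736a, 9a4c, b4f8, c123, d352, d36d, ea5e}.
Common ancestors: {06bb, 55f1, 687a, 9a4c, b4f8, c123, d36d}.
Among these, 06bb is not an ancestor of any other common ancestor — it is the merge base.

06bb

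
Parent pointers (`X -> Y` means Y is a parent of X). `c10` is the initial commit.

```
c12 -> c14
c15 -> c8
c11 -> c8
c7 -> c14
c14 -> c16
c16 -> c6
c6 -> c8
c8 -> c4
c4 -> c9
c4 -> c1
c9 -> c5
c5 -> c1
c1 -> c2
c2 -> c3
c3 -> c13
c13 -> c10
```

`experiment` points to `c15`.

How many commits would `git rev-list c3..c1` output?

Reachable from c1: {c1, c10, c13, c2, c3}.
Reachable from c3: {c10, c13, c3}.
In c1's history but not c3's: {c1, c2} — 2 commits.

2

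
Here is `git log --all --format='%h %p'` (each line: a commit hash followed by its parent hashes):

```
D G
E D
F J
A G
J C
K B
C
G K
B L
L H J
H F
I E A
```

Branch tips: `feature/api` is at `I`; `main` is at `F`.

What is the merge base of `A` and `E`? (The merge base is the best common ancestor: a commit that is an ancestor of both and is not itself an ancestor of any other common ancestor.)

G

Ancestors of A: {A, B, C, F, G, H, J, K, L}.
Ancestors of E: {B, C, D, E, F, G, H, J, K, L}.
Common ancestors: {B, C, F, G, H, J, K, L}.
Among these, G is not an ancestor of any other common ancestor — it is the merge base.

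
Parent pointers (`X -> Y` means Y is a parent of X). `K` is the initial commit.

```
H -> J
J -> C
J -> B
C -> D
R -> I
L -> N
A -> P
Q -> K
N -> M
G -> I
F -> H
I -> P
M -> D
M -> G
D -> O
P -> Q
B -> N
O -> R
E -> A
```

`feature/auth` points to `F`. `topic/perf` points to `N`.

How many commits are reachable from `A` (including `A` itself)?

4

Walking parent pointers from A: reachable set = {A, K, P, Q}.
That is 4 commits.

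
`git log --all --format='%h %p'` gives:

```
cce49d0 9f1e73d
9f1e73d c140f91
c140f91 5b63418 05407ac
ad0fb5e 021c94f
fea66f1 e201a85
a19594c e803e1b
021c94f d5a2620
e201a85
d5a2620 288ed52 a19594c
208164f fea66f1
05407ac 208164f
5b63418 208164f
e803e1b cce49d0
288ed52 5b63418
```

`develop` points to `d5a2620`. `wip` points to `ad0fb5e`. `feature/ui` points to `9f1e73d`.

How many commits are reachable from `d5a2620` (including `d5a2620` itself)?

Walking parent pointers from d5a2620: reachable set = {05407ac, 208164f, 288ed52, 5b63418, 9f1e73d, a19594c, c140f91, cce49d0, d5a2620, e201a85, e803e1b, fea66f1}.
That is 12 commits.

12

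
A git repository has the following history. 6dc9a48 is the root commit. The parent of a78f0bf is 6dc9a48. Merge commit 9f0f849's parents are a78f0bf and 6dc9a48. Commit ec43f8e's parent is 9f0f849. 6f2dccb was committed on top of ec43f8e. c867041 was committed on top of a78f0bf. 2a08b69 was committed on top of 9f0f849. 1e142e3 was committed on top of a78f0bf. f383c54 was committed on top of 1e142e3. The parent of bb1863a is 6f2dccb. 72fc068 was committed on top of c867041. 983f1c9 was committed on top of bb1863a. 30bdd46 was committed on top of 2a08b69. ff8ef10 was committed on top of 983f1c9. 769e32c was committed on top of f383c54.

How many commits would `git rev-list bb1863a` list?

6

Walking parent pointers from bb1863a: reachable set = {6dc9a48, 6f2dccb, 9f0f849, a78f0bf, bb1863a, ec43f8e}.
That is 6 commits.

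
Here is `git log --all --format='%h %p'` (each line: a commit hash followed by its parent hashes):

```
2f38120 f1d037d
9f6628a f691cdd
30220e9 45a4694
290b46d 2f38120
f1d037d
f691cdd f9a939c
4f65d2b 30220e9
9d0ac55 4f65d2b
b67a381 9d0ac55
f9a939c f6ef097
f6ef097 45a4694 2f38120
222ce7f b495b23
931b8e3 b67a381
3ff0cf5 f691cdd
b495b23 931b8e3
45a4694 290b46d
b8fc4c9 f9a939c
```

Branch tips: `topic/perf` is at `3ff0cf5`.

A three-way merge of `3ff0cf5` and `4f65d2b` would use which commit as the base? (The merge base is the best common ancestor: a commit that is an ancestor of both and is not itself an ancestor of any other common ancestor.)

45a4694

Ancestors of 3ff0cf5: {290b46d, 2f38120, 3ff0cf5, 45a4694, f1d037d, f691cdd, f6ef097, f9a939c}.
Ancestors of 4f65d2b: {290b46d, 2f38120, 30220e9, 45a4694, 4f65d2b, f1d037d}.
Common ancestors: {290b46d, 2f38120, 45a4694, f1d037d}.
Among these, 45a4694 is not an ancestor of any other common ancestor — it is the merge base.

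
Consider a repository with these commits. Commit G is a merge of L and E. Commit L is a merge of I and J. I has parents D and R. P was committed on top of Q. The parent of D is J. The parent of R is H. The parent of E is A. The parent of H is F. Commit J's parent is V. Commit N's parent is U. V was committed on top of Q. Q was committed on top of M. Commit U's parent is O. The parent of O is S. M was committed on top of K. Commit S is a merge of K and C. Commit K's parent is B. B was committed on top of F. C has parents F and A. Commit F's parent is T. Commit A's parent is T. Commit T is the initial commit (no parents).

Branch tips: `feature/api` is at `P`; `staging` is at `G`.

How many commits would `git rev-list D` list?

9

Walking parent pointers from D: reachable set = {B, D, F, J, K, M, Q, T, V}.
That is 9 commits.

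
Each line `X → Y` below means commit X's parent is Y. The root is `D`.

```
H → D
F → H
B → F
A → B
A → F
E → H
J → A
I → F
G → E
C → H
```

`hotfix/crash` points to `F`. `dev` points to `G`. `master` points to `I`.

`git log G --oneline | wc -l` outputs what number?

Walking parent pointers from G: reachable set = {D, E, G, H}.
That is 4 commits.

4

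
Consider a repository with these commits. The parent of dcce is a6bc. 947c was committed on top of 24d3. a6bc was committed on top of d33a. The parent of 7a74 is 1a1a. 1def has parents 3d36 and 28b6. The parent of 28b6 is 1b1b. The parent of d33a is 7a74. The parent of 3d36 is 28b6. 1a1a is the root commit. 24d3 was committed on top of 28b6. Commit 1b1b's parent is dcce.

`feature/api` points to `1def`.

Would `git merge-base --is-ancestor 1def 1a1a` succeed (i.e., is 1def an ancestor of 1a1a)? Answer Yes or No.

Ancestors of 1a1a: {1a1a}.
1def is not in that set, so it is not an ancestor of 1a1a.

No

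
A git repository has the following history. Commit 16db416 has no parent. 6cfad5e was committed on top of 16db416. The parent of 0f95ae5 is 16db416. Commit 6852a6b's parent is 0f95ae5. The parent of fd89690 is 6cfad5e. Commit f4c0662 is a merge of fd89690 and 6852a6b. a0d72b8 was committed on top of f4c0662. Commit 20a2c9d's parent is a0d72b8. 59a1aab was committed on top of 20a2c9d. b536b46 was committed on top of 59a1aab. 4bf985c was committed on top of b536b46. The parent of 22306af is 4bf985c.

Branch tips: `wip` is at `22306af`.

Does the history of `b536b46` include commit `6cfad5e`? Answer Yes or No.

Yes

Ancestors of b536b46 (commits reachable by following parents): {0f95ae5, 16db416, 20a2c9d, 59a1aab, 6852a6b, 6cfad5e, a0d72b8, b536b46, f4c0662, fd89690}.
6cfad5e is in that set, so it is an ancestor of b536b46.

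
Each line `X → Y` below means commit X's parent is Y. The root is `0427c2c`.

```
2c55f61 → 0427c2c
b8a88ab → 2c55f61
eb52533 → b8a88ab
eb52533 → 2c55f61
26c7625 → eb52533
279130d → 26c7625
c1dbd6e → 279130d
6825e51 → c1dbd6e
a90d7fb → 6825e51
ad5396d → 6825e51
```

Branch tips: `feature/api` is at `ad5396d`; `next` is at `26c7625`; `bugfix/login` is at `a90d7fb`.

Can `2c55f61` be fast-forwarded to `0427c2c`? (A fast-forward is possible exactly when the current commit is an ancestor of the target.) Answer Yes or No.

A fast-forward from 2c55f61 to 0427c2c is possible iff 2c55f61 is an ancestor of 0427c2c.
Ancestors of 0427c2c: {0427c2c}.
2c55f61 is not among them, so fast-forward is not possible.

No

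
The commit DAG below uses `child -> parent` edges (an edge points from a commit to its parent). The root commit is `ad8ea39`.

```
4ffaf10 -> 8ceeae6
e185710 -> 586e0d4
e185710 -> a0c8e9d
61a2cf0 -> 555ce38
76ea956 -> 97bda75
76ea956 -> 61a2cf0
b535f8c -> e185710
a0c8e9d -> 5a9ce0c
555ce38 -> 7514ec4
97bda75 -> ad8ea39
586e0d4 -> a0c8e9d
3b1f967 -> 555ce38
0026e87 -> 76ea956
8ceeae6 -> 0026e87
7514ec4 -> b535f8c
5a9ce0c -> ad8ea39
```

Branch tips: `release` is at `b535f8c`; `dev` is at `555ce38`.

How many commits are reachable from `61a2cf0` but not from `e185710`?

Reachable from 61a2cf0: {555ce38, 586e0d4, 5a9ce0c, 61a2cf0, 7514ec4, a0c8e9d, ad8ea39, b535f8c, e185710}.
Reachable from e185710: {586e0d4, 5a9ce0c, a0c8e9d, ad8ea39, e185710}.
In 61a2cf0's history but not e185710's: {555ce38, 61a2cf0, 7514ec4, b535f8c} — 4 commits.

4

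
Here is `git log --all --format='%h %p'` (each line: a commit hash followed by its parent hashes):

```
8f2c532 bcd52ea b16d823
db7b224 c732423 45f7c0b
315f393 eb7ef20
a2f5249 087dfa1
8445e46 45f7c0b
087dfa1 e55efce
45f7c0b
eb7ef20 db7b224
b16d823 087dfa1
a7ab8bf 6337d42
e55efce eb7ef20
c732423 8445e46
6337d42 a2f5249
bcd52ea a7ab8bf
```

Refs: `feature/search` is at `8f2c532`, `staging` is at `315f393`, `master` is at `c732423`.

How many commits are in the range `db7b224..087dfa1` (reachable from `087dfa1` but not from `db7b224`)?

Reachable from 087dfa1: {087dfa1, 45f7c0b, 8445e46, c732423, db7b224, e55efce, eb7ef20}.
Reachable from db7b224: {45f7c0b, 8445e46, c732423, db7b224}.
In 087dfa1's history but not db7b224's: {087dfa1, e55efce, eb7ef20} — 3 commits.

3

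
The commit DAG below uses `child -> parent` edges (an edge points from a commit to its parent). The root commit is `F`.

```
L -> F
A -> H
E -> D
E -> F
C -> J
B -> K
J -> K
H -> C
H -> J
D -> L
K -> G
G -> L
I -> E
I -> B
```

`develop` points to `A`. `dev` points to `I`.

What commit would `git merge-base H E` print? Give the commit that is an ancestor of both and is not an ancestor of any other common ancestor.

Ancestors of H: {C, F, G, H, J, K, L}.
Ancestors of E: {D, E, F, L}.
Common ancestors: {F, L}.
Among these, L is not an ancestor of any other common ancestor — it is the merge base.

L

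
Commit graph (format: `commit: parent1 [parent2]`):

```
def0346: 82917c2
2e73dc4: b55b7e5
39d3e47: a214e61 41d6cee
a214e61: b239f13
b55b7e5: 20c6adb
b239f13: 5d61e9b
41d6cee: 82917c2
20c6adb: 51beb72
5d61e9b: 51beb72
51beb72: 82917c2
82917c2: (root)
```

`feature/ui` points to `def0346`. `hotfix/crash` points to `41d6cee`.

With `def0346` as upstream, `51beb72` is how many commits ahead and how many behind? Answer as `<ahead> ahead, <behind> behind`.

1 ahead, 1 behind

Reachable from 51beb72: {51beb72, 82917c2}.
Reachable from def0346: {82917c2, def0346}.
Only in 51beb72's history (ahead): {51beb72} — 1.
Only in def0346's history (behind): {def0346} — 1.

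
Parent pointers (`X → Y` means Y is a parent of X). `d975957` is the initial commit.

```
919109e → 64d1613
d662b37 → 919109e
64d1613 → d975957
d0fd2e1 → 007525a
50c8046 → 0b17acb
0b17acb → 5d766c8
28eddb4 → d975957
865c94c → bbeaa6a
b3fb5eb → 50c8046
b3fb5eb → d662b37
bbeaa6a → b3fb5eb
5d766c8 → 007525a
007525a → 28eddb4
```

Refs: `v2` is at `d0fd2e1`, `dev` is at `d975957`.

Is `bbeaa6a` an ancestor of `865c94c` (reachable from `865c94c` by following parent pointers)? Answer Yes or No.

Yes

Ancestors of 865c94c (commits reachable by following parents): {007525a, 0b17acb, 28eddb4, 50c8046, 5d766c8, 64d1613, 865c94c, 919109e, b3fb5eb, bbeaa6a, d662b37, d975957}.
bbeaa6a is in that set, so it is an ancestor of 865c94c.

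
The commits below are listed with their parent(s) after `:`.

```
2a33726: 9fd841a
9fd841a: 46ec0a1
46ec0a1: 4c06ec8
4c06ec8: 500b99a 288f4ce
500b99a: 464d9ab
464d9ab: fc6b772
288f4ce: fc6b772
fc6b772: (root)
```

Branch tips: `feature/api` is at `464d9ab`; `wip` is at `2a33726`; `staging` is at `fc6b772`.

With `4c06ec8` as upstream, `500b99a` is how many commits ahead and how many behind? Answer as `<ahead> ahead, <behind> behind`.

Reachable from 500b99a: {464d9ab, 500b99a, fc6b772}.
Reachable from 4c06ec8: {288f4ce, 464d9ab, 4c06ec8, 500b99a, fc6b772}.
Only in 500b99a's history (ahead): {} — 0.
Only in 4c06ec8's history (behind): {288f4ce, 4c06ec8} — 2.

0 ahead, 2 behind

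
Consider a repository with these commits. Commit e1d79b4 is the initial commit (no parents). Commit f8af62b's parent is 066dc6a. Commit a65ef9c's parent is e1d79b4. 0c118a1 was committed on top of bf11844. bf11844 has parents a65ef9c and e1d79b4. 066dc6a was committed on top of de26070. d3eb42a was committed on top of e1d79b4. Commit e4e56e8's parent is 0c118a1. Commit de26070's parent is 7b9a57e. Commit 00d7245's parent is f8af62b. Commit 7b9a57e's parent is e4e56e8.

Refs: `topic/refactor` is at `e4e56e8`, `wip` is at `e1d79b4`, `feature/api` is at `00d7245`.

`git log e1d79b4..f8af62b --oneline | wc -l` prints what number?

8

Reachable from f8af62b: {066dc6a, 0c118a1, 7b9a57e, a65ef9c, bf11844, de26070, e1d79b4, e4e56e8, f8af62b}.
Reachable from e1d79b4: {e1d79b4}.
In f8af62b's history but not e1d79b4's: {066dc6a, 0c118a1, 7b9a57e, a65ef9c, bf11844, de26070, e4e56e8, f8af62b} — 8 commits.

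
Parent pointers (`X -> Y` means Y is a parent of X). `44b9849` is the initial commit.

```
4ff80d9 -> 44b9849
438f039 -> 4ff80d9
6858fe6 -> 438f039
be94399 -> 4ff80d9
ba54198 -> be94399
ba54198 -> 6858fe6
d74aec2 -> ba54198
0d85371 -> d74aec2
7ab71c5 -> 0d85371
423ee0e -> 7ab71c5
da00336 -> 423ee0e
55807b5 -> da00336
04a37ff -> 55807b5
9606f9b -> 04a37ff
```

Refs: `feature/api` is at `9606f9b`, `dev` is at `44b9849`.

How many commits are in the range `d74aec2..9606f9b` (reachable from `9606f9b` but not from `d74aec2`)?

7

Reachable from 9606f9b: {04a37ff, 0d85371, 423ee0e, 438f039, 44b9849, 4ff80d9, 55807b5, 6858fe6, 7ab71c5, 9606f9b, ba54198, be94399, d74aec2, da00336}.
Reachable from d74aec2: {438f039, 44b9849, 4ff80d9, 6858fe6, ba54198, be94399, d74aec2}.
In 9606f9b's history but not d74aec2's: {04a37ff, 0d85371, 423ee0e, 55807b5, 7ab71c5, 9606f9b, da00336} — 7 commits.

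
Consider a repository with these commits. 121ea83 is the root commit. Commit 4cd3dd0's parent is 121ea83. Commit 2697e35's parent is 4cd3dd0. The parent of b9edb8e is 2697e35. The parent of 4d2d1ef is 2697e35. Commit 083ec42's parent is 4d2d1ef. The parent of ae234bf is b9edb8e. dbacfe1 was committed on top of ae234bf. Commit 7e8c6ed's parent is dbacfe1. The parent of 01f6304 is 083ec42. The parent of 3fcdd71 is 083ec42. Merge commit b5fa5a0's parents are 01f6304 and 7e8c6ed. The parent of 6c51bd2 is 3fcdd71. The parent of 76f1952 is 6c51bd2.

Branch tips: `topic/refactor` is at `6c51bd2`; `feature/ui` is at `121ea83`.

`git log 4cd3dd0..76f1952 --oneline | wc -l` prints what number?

Reachable from 76f1952: {083ec42, 121ea83, 2697e35, 3fcdd71, 4cd3dd0, 4d2d1ef, 6c51bd2, 76f1952}.
Reachable from 4cd3dd0: {121ea83, 4cd3dd0}.
In 76f1952's history but not 4cd3dd0's: {083ec42, 2697e35, 3fcdd71, 4d2d1ef, 6c51bd2, 76f1952} — 6 commits.

6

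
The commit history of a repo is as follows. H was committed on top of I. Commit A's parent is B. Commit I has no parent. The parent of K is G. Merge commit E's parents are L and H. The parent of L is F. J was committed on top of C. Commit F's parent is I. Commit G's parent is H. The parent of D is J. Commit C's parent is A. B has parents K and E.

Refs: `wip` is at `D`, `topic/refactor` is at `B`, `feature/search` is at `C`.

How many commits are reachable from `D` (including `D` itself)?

Walking parent pointers from D: reachable set = {A, B, C, D, E, F, G, H, I, J, K, L}.
That is 12 commits.

12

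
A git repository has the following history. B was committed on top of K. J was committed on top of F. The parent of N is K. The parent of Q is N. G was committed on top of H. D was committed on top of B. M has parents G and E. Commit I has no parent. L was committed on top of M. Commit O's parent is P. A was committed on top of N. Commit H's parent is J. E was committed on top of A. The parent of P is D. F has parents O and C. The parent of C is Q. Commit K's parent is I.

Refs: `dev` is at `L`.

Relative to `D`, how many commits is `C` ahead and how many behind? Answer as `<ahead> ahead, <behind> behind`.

Reachable from C: {C, I, K, N, Q}.
Reachable from D: {B, D, I, K}.
Only in C's history (ahead): {C, N, Q} — 3.
Only in D's history (behind): {B, D} — 2.

3 ahead, 2 behind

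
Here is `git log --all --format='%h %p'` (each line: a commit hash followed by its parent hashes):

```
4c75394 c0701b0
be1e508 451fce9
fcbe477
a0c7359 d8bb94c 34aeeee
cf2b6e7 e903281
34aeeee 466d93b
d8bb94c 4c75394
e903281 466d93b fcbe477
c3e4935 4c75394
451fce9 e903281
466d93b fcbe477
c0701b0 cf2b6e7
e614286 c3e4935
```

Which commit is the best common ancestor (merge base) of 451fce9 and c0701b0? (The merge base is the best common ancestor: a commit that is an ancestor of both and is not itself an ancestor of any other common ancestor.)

e903281

Ancestors of 451fce9: {451fce9, 466d93b, e903281, fcbe477}.
Ancestors of c0701b0: {466d93b, c0701b0, cf2b6e7, e903281, fcbe477}.
Common ancestors: {466d93b, e903281, fcbe477}.
Among these, e903281 is not an ancestor of any other common ancestor — it is the merge base.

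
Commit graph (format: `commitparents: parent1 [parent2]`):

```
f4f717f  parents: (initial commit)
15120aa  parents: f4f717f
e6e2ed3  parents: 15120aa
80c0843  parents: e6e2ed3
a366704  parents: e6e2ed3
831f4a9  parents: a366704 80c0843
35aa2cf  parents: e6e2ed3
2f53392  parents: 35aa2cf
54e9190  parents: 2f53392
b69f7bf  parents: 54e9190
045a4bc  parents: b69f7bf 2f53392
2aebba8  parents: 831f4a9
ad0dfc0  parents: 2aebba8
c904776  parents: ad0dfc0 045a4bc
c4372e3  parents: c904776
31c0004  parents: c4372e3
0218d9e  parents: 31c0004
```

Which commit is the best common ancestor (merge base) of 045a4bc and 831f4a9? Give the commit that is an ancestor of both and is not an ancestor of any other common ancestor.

Ancestors of 045a4bc: {045a4bc, 15120aa, 2f53392, 35aa2cf, 54e9190, b69f7bf, e6e2ed3, f4f717f}.
Ancestors of 831f4a9: {15120aa, 80c0843, 831f4a9, a366704, e6e2ed3, f4f717f}.
Common ancestors: {15120aa, e6e2ed3, f4f717f}.
Among these, e6e2ed3 is not an ancestor of any other common ancestor — it is the merge base.

e6e2ed3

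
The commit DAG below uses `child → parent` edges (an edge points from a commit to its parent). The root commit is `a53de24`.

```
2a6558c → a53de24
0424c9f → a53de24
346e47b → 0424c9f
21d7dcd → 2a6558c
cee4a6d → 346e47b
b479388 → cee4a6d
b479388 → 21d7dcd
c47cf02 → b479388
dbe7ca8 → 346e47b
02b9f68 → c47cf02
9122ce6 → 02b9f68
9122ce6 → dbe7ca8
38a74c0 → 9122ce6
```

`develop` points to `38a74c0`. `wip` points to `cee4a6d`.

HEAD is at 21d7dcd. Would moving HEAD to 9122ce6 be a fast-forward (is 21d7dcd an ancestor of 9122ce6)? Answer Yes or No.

A fast-forward from 21d7dcd to 9122ce6 is possible iff 21d7dcd is an ancestor of 9122ce6.
Ancestors of 9122ce6: {02b9f68, 0424c9f, 21d7dcd, 2a6558c, 346e47b, 9122ce6, a53de24, b479388, c47cf02, cee4a6d, dbe7ca8}.
21d7dcd is among them, so fast-forward is possible.

Yes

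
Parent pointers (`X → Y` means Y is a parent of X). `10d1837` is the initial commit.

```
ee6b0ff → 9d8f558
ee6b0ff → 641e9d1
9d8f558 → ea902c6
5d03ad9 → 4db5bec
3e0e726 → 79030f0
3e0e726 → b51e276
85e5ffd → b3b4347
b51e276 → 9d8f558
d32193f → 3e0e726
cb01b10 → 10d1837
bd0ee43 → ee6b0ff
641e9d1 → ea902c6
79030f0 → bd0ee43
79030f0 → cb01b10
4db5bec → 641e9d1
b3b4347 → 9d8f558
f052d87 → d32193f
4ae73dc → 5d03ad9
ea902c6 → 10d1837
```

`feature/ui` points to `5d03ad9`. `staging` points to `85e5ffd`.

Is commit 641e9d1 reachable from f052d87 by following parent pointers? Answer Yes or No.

Yes

Ancestors of f052d87 (commits reachable by following parents): {10d1837, 3e0e726, 641e9d1, 79030f0, 9d8f558, b51e276, bd0ee43, cb01b10, d32193f, ea902c6, ee6b0ff, f052d87}.
641e9d1 is in that set, so it is an ancestor of f052d87.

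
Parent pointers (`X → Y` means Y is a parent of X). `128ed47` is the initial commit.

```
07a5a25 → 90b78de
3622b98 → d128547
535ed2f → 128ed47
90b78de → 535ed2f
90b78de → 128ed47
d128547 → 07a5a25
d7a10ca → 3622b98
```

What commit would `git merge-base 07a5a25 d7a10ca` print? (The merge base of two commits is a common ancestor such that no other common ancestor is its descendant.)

Ancestors of 07a5a25: {07a5a25, 128ed47, 535ed2f, 90b78de}.
Ancestors of d7a10ca: {07a5a25, 128ed47, 3622b98, 535ed2f, 90b78de, d128547, d7a10ca}.
Common ancestors: {07a5a25, 128ed47, 535ed2f, 90b78de}.
Among these, 07a5a25 is not an ancestor of any other common ancestor — it is the merge base.

07a5a25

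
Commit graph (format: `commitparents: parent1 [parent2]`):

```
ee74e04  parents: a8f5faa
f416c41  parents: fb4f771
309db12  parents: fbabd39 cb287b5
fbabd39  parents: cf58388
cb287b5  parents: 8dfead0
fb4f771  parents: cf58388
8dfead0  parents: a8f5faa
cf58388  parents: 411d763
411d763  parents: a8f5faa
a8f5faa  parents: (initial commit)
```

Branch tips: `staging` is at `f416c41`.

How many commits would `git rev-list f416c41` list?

Walking parent pointers from f416c41: reachable set = {411d763, a8f5faa, cf58388, f416c41, fb4f771}.
That is 5 commits.

5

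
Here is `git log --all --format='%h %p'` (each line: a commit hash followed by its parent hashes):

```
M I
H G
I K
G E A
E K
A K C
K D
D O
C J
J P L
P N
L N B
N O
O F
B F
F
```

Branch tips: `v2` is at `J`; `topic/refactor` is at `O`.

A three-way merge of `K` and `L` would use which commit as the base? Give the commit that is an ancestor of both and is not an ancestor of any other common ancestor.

Ancestors of K: {D, F, K, O}.
Ancestors of L: {B, F, L, N, O}.
Common ancestors: {F, O}.
Among these, O is not an ancestor of any other common ancestor — it is the merge base.

O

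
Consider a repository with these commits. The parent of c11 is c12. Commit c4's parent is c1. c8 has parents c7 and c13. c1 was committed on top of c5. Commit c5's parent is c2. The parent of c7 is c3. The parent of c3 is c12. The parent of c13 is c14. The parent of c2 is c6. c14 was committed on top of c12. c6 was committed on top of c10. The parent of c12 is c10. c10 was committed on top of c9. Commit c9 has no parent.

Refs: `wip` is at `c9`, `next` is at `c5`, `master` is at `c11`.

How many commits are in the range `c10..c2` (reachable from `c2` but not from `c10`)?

2

Reachable from c2: {c10, c2, c6, c9}.
Reachable from c10: {c10, c9}.
In c2's history but not c10's: {c2, c6} — 2 commits.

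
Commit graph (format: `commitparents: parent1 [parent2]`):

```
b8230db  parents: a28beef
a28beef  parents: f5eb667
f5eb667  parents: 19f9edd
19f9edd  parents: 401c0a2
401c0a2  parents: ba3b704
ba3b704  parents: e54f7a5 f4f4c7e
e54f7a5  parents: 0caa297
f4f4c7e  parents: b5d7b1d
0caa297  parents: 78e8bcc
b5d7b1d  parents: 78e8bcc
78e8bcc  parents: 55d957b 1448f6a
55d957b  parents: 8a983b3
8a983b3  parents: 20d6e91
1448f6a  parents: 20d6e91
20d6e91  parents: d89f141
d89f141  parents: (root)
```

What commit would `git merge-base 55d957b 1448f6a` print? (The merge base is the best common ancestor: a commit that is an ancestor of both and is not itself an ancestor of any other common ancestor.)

Ancestors of 55d957b: {20d6e91, 55d957b, 8a983b3, d89f141}.
Ancestors of 1448f6a: {1448f6a, 20d6e91, d89f141}.
Common ancestors: {20d6e91, d89f141}.
Among these, 20d6e91 is not an ancestor of any other common ancestor — it is the merge base.

20d6e91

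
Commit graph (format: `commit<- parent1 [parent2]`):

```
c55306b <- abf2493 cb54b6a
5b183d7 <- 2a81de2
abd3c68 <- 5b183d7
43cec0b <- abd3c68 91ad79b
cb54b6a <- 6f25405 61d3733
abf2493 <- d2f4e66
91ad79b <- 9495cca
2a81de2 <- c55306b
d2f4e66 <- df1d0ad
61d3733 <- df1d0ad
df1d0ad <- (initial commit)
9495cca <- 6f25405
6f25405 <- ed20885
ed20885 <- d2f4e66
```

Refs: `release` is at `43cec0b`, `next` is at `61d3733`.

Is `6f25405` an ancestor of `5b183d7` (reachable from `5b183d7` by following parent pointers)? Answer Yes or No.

Yes

Ancestors of 5b183d7 (commits reachable by following parents): {2a81de2, 5b183d7, 61d3733, 6f25405, abf2493, c55306b, cb54b6a, d2f4e66, df1d0ad, ed20885}.
6f25405 is in that set, so it is an ancestor of 5b183d7.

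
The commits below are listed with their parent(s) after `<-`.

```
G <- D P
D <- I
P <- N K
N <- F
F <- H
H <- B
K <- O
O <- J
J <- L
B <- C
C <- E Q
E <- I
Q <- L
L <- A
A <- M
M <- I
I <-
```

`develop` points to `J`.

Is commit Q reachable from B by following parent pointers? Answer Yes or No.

Ancestors of B (commits reachable by following parents): {A, B, C, E, I, L, M, Q}.
Q is in that set, so it is an ancestor of B.

Yes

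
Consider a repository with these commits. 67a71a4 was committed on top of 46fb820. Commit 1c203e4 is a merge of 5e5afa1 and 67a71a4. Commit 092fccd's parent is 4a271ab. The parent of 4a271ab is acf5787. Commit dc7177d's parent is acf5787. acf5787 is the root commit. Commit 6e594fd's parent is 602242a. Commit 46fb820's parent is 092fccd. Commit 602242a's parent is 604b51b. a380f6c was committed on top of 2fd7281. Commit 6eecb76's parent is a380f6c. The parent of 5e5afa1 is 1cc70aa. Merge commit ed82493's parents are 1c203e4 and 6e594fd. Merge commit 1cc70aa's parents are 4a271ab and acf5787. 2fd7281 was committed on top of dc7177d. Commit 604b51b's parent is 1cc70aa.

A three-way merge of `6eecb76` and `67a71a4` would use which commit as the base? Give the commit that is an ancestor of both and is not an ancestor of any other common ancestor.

acf5787

Ancestors of 6eecb76: {2fd7281, 6eecb76, a380f6c, acf5787, dc7177d}.
Ancestors of 67a71a4: {092fccd, 46fb820, 4a271ab, 67a71a4, acf5787}.
Common ancestors: {acf5787}.
The only common ancestor is acf5787, so it is the merge base.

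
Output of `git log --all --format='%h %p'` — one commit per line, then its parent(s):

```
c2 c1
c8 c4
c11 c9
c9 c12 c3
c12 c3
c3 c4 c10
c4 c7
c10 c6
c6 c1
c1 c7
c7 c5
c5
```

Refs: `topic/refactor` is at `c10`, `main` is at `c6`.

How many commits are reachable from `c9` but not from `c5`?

8

Reachable from c9: {c1, c10, c12, c3, c4, c5, c6, c7, c9}.
Reachable from c5: {c5}.
In c9's history but not c5's: {c1, c10, c12, c3, c4, c6, c7, c9} — 8 commits.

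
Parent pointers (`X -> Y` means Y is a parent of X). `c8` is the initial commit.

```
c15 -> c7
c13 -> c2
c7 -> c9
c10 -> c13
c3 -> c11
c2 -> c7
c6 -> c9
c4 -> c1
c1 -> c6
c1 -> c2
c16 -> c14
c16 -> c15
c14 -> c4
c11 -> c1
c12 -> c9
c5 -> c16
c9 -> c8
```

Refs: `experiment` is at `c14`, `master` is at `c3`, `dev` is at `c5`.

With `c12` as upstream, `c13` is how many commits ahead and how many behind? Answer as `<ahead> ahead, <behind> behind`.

3 ahead, 1 behind

Reachable from c13: {c13, c2, c7, c8, c9}.
Reachable from c12: {c12, c8, c9}.
Only in c13's history (ahead): {c13, c2, c7} — 3.
Only in c12's history (behind): {c12} — 1.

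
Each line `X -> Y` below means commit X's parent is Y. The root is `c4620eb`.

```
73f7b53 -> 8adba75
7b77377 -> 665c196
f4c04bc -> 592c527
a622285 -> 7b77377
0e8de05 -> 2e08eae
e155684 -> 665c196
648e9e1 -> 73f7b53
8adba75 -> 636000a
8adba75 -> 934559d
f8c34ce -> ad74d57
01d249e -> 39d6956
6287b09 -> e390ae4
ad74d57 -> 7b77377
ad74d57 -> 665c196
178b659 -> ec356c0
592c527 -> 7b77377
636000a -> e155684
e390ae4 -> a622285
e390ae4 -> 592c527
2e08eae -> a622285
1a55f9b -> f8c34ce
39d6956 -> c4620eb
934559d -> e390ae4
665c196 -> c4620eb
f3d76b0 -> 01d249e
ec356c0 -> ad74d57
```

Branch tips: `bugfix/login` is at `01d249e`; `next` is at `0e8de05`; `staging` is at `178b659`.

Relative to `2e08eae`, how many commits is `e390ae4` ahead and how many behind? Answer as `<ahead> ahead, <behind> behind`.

Reachable from e390ae4: {592c527, 665c196, 7b77377, a622285, c4620eb, e390ae4}.
Reachable from 2e08eae: {2e08eae, 665c196, 7b77377, a622285, c4620eb}.
Only in e390ae4's history (ahead): {592c527, e390ae4} — 2.
Only in 2e08eae's history (behind): {2e08eae} — 1.

2 ahead, 1 behind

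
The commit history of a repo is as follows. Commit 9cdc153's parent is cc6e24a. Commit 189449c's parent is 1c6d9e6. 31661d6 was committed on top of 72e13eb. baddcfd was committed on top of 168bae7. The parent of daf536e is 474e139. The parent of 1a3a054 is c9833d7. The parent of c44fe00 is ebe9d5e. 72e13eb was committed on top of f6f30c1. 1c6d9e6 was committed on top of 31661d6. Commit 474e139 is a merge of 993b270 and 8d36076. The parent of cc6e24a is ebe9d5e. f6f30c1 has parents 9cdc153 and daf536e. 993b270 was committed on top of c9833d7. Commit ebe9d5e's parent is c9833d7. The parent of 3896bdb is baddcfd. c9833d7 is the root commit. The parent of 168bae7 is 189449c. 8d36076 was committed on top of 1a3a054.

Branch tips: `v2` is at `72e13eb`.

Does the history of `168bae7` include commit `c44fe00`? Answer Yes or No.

No

Ancestors of 168bae7: {168bae7, 189449c, 1a3a054, 1c6d9e6, 31661d6, 474e139, 72e13eb, 8d36076, 993b270, 9cdc153, c9833d7, cc6e24a, daf536e, ebe9d5e, f6f30c1}.
c44fe00 is not in that set, so it is not an ancestor of 168bae7.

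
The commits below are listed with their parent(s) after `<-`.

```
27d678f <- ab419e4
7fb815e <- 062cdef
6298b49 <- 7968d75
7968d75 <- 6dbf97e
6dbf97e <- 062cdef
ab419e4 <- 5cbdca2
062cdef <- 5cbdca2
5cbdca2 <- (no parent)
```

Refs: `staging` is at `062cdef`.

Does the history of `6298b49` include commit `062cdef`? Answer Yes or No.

Yes

Ancestors of 6298b49 (commits reachable by following parents): {062cdef, 5cbdca2, 6298b49, 6dbf97e, 7968d75}.
062cdef is in that set, so it is an ancestor of 6298b49.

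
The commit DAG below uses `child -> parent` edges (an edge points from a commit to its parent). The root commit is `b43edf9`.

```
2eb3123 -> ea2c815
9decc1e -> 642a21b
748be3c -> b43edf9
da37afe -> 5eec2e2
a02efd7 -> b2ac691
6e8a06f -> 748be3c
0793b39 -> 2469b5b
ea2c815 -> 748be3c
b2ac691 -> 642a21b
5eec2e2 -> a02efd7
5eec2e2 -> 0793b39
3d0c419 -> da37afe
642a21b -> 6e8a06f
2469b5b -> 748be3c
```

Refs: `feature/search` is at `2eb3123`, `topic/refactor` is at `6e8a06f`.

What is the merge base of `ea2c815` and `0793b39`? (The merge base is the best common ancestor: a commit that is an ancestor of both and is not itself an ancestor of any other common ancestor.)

Ancestors of ea2c815: {748be3c, b43edf9, ea2c815}.
Ancestors of 0793b39: {0793b39, 2469b5b, 748be3c, b43edf9}.
Common ancestors: {748be3c, b43edf9}.
Among these, 748be3c is not an ancestor of any other common ancestor — it is the merge base.

748be3c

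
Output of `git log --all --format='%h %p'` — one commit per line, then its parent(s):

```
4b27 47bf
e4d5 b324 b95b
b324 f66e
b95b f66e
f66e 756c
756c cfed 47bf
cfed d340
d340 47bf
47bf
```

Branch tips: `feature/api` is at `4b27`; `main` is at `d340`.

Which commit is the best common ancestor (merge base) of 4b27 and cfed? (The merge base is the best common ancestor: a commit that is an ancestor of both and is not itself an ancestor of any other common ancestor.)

47bf

Ancestors of 4b27: {47bf, 4b27}.
Ancestors of cfed: {47bf, cfed, d340}.
Common ancestors: {47bf}.
The only common ancestor is 47bf, so it is the merge base.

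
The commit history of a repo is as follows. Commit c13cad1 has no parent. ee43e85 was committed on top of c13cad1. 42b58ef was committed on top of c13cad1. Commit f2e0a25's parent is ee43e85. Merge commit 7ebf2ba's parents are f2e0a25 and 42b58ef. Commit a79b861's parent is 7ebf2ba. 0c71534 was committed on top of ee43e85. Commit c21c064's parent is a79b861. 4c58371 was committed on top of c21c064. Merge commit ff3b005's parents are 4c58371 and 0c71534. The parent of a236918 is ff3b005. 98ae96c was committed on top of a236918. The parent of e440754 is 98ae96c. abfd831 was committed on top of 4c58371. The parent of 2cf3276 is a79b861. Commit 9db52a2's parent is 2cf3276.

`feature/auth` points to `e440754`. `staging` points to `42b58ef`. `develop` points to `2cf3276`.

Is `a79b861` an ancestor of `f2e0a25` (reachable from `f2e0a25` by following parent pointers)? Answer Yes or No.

Ancestors of f2e0a25: {c13cad1, ee43e85, f2e0a25}.
a79b861 is not in that set, so it is not an ancestor of f2e0a25.

No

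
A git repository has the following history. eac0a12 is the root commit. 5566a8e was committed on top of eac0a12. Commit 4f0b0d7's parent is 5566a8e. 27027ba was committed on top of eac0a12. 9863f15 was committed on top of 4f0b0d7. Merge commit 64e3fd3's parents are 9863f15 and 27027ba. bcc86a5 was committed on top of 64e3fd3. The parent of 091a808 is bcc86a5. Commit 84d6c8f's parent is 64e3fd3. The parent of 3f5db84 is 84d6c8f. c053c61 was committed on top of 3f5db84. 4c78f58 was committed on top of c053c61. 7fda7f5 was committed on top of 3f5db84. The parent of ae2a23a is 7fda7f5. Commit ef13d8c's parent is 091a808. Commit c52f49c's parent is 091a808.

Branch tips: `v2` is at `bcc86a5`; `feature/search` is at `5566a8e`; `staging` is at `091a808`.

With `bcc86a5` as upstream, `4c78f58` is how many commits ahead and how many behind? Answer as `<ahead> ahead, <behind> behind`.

Reachable from 4c78f58: {27027ba, 3f5db84, 4c78f58, 4f0b0d7, 5566a8e, 64e3fd3, 84d6c8f, 9863f15, c053c61, eac0a12}.
Reachable from bcc86a5: {27027ba, 4f0b0d7, 5566a8e, 64e3fd3, 9863f15, bcc86a5, eac0a12}.
Only in 4c78f58's history (ahead): {3f5db84, 4c78f58, 84d6c8f, c053c61} — 4.
Only in bcc86a5's history (behind): {bcc86a5} — 1.

4 ahead, 1 behind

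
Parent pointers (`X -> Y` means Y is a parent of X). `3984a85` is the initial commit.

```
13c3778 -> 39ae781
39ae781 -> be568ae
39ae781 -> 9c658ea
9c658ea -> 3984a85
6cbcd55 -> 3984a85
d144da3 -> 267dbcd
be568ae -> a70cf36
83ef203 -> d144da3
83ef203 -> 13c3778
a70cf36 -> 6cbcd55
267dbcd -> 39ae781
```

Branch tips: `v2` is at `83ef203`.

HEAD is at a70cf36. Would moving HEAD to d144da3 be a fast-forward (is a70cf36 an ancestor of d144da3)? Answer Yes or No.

Yes

A fast-forward from a70cf36 to d144da3 is possible iff a70cf36 is an ancestor of d144da3.
Ancestors of d144da3: {267dbcd, 3984a85, 39ae781, 6cbcd55, 9c658ea, a70cf36, be568ae, d144da3}.
a70cf36 is among them, so fast-forward is possible.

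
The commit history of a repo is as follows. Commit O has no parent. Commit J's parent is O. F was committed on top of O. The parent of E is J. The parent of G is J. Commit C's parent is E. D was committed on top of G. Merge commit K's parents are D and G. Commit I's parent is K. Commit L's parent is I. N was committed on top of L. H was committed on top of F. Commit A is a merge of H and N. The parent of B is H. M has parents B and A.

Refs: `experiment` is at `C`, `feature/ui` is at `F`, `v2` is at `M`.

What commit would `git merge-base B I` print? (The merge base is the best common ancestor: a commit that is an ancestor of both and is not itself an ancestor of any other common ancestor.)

O

Ancestors of B: {B, F, H, O}.
Ancestors of I: {D, G, I, J, K, O}.
Common ancestors: {O}.
The only common ancestor is O, so it is the merge base.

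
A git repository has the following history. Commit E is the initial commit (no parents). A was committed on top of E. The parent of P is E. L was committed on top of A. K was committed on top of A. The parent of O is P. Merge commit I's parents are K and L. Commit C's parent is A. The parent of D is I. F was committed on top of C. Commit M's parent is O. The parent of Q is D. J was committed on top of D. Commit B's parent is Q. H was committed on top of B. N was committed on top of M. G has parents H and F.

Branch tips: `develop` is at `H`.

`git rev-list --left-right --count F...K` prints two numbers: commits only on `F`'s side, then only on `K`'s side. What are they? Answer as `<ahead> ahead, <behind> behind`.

2 ahead, 1 behind

Reachable from F: {A, C, E, F}.
Reachable from K: {A, E, K}.
Only in F's history (ahead): {C, F} — 2.
Only in K's history (behind): {K} — 1.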